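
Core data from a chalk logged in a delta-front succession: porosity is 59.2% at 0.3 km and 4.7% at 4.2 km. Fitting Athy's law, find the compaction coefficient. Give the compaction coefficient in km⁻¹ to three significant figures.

Athy: φ(z) = φ₀ e^(−βz) ⇒ φ₁/φ₂ = e^{β(z₂−z₁)} ⇒ β = ln(φ₁/φ₂)/(z₂−z₁)
β = ln(0.592/0.047) / (4.2 − 0.3) = ln(12.6) / 3.9 = 2.5334 / 3.9 = 0.6496 km⁻¹

0.650 km⁻¹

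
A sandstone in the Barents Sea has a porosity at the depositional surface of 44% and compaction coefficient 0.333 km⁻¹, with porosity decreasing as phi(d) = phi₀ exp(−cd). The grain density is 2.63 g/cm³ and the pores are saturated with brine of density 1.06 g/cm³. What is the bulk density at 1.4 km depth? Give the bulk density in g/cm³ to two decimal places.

2.20 g/cm³

Porosity at depth: phi = 0.44·exp(−0.333×1.4) = 0.44×0.6274 = 0.2760
Bulk density: ρ_b = (1−phi)ρ_g + phi·ρ_f = 0.7240×2.63 + 0.2760×1.06
       = 1.904 + 0.293 = 2.197 g/cm³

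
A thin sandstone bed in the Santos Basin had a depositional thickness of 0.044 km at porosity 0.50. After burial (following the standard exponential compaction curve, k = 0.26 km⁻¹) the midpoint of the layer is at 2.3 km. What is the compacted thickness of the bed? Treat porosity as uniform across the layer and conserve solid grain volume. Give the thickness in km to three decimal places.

Porosity at 2.3 km: n = 0.5·exp(−0.26×2.3) = 0.2750
Solid-volume conservation: h(1−n) = h₀(1−n₀) ⇒ h = h₀·(1−n₀)/(1−n)
h = 0.044 × (1 − 0.5)/(1 − 0.2750) = 0.044 × 0.6896 = 0.0303 km

0.030 km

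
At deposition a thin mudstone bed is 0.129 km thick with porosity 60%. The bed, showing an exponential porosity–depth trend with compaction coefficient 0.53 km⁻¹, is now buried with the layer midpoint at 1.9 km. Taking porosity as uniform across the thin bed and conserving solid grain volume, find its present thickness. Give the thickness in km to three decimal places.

0.066 km

Porosity at 1.9 km: φ = 0.6·exp(−0.53×1.9) = 0.2192
Solid-volume conservation: h(1−φ) = h₀(1−φ₀) ⇒ h = h₀·(1−φ₀)/(1−φ)
h = 0.129 × (1 − 0.6)/(1 − 0.2192) = 0.129 × 0.5123 = 0.0661 km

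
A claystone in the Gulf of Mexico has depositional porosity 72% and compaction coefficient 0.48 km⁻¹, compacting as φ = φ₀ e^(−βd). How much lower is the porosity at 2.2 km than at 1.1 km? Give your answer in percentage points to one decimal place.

φ(1.1) = 0.72·e^(−0.48×1.1) = 0.4246
φ(2.2) = 0.72·e^(−0.48×2.2) = 0.2504
Δφ = 0.4246 − 0.2504 = 0.1742

17.4 percentage points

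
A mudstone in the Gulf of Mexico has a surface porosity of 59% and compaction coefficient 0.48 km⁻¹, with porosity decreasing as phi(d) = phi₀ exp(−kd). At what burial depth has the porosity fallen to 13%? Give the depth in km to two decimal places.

3.15 km

Invert Athy's law: d = ln(phi₀/phi) / k
d = ln(0.59/0.13) / 0.48 = ln(4.538) / 0.48 = 1.5126 / 0.48 = 3.151 km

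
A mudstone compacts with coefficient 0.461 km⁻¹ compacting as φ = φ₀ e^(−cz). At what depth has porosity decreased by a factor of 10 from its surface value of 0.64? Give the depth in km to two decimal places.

φ/φ₀ = 1/10 ⇒ exp(−c·z) = 1/10 ⇒ z = ln(10) / c
z = 2.3026 / 0.461 = 4.995 km

4.99 km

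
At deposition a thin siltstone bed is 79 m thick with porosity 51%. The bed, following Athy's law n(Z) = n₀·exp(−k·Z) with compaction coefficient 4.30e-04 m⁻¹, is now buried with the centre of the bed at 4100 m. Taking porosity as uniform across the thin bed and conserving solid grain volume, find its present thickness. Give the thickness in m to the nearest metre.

Working in km (1 km = 1000 m; k in km⁻¹ = k in m⁻¹ × 1000):
Porosity at 4.1 km: n = 0.51·exp(−0.43×4.1) = 0.0875
Solid-volume conservation: h(1−n) = h₀(1−n₀) ⇒ h = h₀·(1−n₀)/(1−n)
h = 0.079 × (1 − 0.51)/(1 − 0.0875) = 0.079 × 0.5370 = 0.0424 km

42 m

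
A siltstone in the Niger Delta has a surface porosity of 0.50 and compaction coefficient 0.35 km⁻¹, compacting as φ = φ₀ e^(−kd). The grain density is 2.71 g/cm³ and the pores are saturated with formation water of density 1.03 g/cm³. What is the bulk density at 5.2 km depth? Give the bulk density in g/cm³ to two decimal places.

2.57 g/cm³

Porosity at depth: φ = 0.5·exp(−0.35×5.2) = 0.5×0.1620 = 0.0810
Bulk density: ρ_b = (1−φ)ρ_g + φ·ρ_f = 0.9190×2.71 + 0.0810×1.03
       = 2.490 + 0.083 = 2.574 g/cm³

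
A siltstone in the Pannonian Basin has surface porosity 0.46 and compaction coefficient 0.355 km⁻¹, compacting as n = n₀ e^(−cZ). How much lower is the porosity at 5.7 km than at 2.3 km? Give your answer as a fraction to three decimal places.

n(2.3) = 0.46·e^(−0.355×2.3) = 0.2033
n(5.7) = 0.46·e^(−0.355×5.7) = 0.0608
Δn = 0.2033 − 0.0608 = 0.1425

0.143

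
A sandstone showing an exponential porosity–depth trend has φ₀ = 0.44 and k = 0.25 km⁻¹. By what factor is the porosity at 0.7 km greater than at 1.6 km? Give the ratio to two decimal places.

φ(z₁)/φ(z₂) = e^(−k·z₁)/e^(−k·z₂) = e^{k(z₂−z₁)}
= exp(0.25 × 0.9) = exp(0.225) = 1.2523

1.25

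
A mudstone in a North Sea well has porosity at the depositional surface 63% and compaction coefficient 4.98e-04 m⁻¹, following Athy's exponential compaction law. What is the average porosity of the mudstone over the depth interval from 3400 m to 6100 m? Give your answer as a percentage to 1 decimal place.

Working in km (1 km = 1000 m; c in km⁻¹ = c in m⁻¹ × 1000):
⟨φ⟩ = (1/(d₂−d₁)) ∫ φ₀ e^(−cd) dd = φ₀·(e^(−c·d₁) − e^(−c·d₂)) / (c·(d₂−d₁))
e^(−0.498×3.4) = 0.1839; e^(−0.498×6.1) = 0.0479
⟨φ⟩ = 0.63 × (0.1839 − 0.0479) / (0.498 × 2.7) = 0.63 × 0.1011 = 0.0637

6.4%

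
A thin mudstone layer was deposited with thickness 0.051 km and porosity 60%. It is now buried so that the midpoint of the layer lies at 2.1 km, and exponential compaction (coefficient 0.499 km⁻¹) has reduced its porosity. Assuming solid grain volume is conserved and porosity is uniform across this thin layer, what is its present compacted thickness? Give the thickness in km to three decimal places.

Porosity at 2.1 km: φ = 0.6·exp(−0.499×2.1) = 0.2104
Solid-volume conservation: h(1−φ) = h₀(1−φ₀) ⇒ h = h₀·(1−φ₀)/(1−φ)
h = 0.051 × (1 − 0.6)/(1 − 0.2104) = 0.051 × 0.5066 = 0.0258 km

0.026 km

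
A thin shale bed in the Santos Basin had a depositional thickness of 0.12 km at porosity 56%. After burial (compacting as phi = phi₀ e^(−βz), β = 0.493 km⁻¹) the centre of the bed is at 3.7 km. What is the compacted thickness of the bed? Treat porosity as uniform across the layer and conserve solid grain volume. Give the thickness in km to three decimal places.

Porosity at 3.7 km: phi = 0.56·exp(−0.493×3.7) = 0.0904
Solid-volume conservation: h(1−phi) = h₀(1−phi₀) ⇒ h = h₀·(1−phi₀)/(1−phi)
h = 0.12 × (1 − 0.56)/(1 − 0.0904) = 0.12 × 0.4837 = 0.0580 km

0.058 km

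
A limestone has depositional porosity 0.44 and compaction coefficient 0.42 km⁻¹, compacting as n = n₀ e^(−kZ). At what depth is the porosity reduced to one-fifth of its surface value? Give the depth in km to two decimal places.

n/n₀ = 1/5 ⇒ exp(−k·Z) = 1/5 ⇒ Z = ln(5) / k
Z = 1.6094 / 0.42 = 3.832 km

3.83 km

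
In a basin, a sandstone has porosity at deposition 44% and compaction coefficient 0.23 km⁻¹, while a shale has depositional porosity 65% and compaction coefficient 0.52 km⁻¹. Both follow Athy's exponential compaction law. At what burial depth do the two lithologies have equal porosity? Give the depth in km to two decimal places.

Set φ₀ₐ e^(−kₐz) = φ₀ᵦ e^(−kᵦz) ⇒ ln(φ₀ₐ/φ₀ᵦ) = (kₐ − kᵦ)·z
z = ln(0.44/0.65) / (0.23 − 0.52) = -0.3902 / -0.29 = 1.346 km

1.35 km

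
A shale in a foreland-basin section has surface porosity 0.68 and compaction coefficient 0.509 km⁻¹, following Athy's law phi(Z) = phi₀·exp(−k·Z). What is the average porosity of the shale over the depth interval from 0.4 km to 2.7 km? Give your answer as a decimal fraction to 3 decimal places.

0.327

⟨phi⟩ = (1/(Z₂−Z₁)) ∫ phi₀ e^(−kZ) dZ = phi₀·(e^(−k·Z₁) − e^(−k·Z₂)) / (k·(Z₂−Z₁))
e^(−0.509×0.4) = 0.8158; e^(−0.509×2.7) = 0.2530
⟨phi⟩ = 0.68 × (0.8158 − 0.2530) / (0.509 × 2.3) = 0.68 × 0.4807 = 0.3269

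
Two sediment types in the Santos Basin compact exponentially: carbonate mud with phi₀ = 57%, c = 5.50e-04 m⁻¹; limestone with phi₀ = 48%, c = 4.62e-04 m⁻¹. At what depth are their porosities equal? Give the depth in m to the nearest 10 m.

1950 m

Working in km (1 km = 1000 m; c in km⁻¹ = c in m⁻¹ × 1000):
Set phi₀ₐ e^(−cₐd) = phi₀ᵦ e^(−cᵦd) ⇒ ln(phi₀ₐ/phi₀ᵦ) = (cₐ − cᵦ)·d
d = ln(0.57/0.48) / (0.55 − 0.462) = 0.1719 / 0.088 = 1.953 km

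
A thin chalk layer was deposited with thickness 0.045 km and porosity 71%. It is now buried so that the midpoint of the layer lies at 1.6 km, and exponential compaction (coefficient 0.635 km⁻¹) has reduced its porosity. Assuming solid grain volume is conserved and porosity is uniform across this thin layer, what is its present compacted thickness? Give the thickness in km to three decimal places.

0.018 km

Porosity at 1.6 km: phi = 0.71·exp(−0.635×1.6) = 0.2570
Solid-volume conservation: h(1−phi) = h₀(1−phi₀) ⇒ h = h₀·(1−phi₀)/(1−phi)
h = 0.045 × (1 − 0.71)/(1 − 0.2570) = 0.045 × 0.3903 = 0.0176 km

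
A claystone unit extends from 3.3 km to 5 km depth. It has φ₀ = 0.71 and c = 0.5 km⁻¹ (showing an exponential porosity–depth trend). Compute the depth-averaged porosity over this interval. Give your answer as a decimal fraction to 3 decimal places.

0.092

⟨φ⟩ = (1/(Z₂−Z₁)) ∫ φ₀ e^(−cZ) dZ = φ₀·(e^(−c·Z₁) − e^(−c·Z₂)) / (c·(Z₂−Z₁))
e^(−0.5×3.3) = 0.1920; e^(−0.5×5) = 0.0821
⟨φ⟩ = 0.71 × (0.1920 − 0.0821) / (0.5 × 1.7) = 0.71 × 0.1294 = 0.0919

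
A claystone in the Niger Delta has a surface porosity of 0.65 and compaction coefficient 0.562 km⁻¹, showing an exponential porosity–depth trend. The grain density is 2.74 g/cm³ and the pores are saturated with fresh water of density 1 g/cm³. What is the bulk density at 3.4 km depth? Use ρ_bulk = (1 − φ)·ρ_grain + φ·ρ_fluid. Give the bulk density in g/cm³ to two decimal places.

Porosity at depth: φ = 0.65·exp(−0.562×3.4) = 0.65×0.1480 = 0.0962
Bulk density: ρ_b = (1−φ)ρ_g + φ·ρ_f = 0.9038×2.74 + 0.0962×1
       = 2.476 + 0.096 = 2.573 g/cm³

2.57 g/cm³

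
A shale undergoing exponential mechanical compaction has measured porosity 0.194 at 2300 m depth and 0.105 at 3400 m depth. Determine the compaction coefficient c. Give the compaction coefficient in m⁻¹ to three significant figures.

Working in km (1 km = 1000 m; c in km⁻¹ = c in m⁻¹ × 1000):
Athy: φ(Z) = φ₀ e^(−cZ) ⇒ φ₁/φ₂ = e^{c(Z₂−Z₁)} ⇒ c = ln(φ₁/φ₂)/(Z₂−Z₁)
c = ln(0.194/0.105) / (3.4 − 2.3) = ln(1.848) / 1.1 = 0.6139 / 1.1 = 0.5581 km⁻¹

0.000558 m⁻¹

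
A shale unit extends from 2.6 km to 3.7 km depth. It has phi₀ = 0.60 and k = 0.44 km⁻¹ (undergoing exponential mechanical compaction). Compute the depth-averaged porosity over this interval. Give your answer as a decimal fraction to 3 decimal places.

⟨phi⟩ = (1/(z₂−z₁)) ∫ phi₀ e^(−kz) dz = phi₀·(e^(−k·z₁) − e^(−k·z₂)) / (k·(z₂−z₁))
e^(−0.44×2.6) = 0.3185; e^(−0.44×3.7) = 0.1963
⟨phi⟩ = 0.6 × (0.3185 − 0.1963) / (0.44 × 1.1) = 0.6 × 0.2525 = 0.1515

0.152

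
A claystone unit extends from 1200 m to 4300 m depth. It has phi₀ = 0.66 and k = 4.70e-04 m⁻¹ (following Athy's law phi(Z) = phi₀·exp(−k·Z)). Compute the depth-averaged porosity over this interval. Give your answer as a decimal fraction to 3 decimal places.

Working in km (1 km = 1000 m; k in km⁻¹ = k in m⁻¹ × 1000):
⟨phi⟩ = (1/(Z₂−Z₁)) ∫ phi₀ e^(−kZ) dZ = phi₀·(e^(−k·Z₁) − e^(−k·Z₂)) / (k·(Z₂−Z₁))
e^(−0.47×1.2) = 0.5689; e^(−0.47×4.3) = 0.1325
⟨phi⟩ = 0.66 × (0.5689 − 0.1325) / (0.47 × 3.1) = 0.66 × 0.2995 = 0.1977

0.198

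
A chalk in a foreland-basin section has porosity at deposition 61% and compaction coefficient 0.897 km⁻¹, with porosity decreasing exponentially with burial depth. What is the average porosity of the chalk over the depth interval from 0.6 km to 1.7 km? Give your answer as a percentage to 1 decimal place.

⟨phi⟩ = (1/(Z₂−Z₁)) ∫ phi₀ e^(−βZ) dZ = phi₀·(e^(−β·Z₁) − e^(−β·Z₂)) / (β·(Z₂−Z₁))
e^(−0.897×0.6) = 0.5838; e^(−0.897×1.7) = 0.2176
⟨phi⟩ = 0.61 × (0.5838 − 0.2176) / (0.897 × 1.1) = 0.61 × 0.3711 = 0.2264

22.6%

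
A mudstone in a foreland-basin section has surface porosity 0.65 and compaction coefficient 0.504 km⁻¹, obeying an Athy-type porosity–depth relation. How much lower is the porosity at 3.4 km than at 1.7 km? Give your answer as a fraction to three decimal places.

0.159

n(1.7) = 0.65·e^(−0.504×1.7) = 0.2759
n(3.4) = 0.65·e^(−0.504×3.4) = 0.1171
Δn = 0.2759 − 0.1171 = 0.1588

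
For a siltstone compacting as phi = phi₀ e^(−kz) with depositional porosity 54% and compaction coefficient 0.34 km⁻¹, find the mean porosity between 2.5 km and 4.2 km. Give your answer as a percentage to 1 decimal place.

17.5%

⟨phi⟩ = (1/(z₂−z₁)) ∫ phi₀ e^(−kz) dz = phi₀·(e^(−k·z₁) − e^(−k·z₂)) / (k·(z₂−z₁))
e^(−0.34×2.5) = 0.4274; e^(−0.34×4.2) = 0.2398
⟨phi⟩ = 0.54 × (0.4274 − 0.2398) / (0.34 × 1.7) = 0.54 × 0.3246 = 0.1753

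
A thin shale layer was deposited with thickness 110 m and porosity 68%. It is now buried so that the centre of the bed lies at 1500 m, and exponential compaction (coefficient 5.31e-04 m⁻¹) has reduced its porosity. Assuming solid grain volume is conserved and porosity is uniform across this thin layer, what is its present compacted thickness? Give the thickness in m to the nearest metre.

51 m

Working in km (1 km = 1000 m; c in km⁻¹ = c in m⁻¹ × 1000):
Porosity at 1.5 km: phi = 0.68·exp(−0.531×1.5) = 0.3066
Solid-volume conservation: h(1−phi) = h₀(1−phi₀) ⇒ h = h₀·(1−phi₀)/(1−phi)
h = 0.11 × (1 − 0.68)/(1 − 0.3066) = 0.11 × 0.4615 = 0.0508 km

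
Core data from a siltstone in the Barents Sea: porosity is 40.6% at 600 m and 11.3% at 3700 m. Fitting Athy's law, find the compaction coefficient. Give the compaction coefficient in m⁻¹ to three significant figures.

Working in km (1 km = 1000 m; β in km⁻¹ = β in m⁻¹ × 1000):
Athy: φ(d) = φ₀ e^(−βd) ⇒ φ₁/φ₂ = e^{β(d₂−d₁)} ⇒ β = ln(φ₁/φ₂)/(d₂−d₁)
β = ln(0.406/0.113) / (3.7 − 0.6) = ln(3.593) / 3.1 = 1.2790 / 3.1 = 0.4126 km⁻¹

0.000413 m⁻¹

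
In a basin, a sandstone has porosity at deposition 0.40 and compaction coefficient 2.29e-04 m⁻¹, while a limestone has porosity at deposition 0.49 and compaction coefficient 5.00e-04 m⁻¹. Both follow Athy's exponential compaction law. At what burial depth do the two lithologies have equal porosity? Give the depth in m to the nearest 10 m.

750 m

Working in km (1 km = 1000 m; k in km⁻¹ = k in m⁻¹ × 1000):
Set φ₀ₐ e^(−kₐz) = φ₀ᵦ e^(−kᵦz) ⇒ ln(φ₀ₐ/φ₀ᵦ) = (kₐ − kᵦ)·z
z = ln(0.4/0.49) / (0.229 − 0.5) = -0.2029 / -0.271 = 0.749 km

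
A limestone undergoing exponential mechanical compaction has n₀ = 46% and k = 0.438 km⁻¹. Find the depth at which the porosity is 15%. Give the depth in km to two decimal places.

Invert Athy's law: d = ln(n₀/n) / k
d = ln(0.46/0.15) / 0.438 = ln(3.067) / 0.438 = 1.1206 / 0.438 = 2.558 km

2.56 km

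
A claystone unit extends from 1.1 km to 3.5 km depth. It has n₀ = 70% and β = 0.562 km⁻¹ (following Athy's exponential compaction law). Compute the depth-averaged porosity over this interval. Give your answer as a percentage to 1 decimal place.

⟨n⟩ = (1/(Z₂−Z₁)) ∫ n₀ e^(−βZ) dZ = n₀·(e^(−β·Z₁) − e^(−β·Z₂)) / (β·(Z₂−Z₁))
e^(−0.562×1.1) = 0.5389; e^(−0.562×3.5) = 0.1399
⟨n⟩ = 0.7 × (0.5389 − 0.1399) / (0.562 × 2.4) = 0.7 × 0.2958 = 0.2071

20.7%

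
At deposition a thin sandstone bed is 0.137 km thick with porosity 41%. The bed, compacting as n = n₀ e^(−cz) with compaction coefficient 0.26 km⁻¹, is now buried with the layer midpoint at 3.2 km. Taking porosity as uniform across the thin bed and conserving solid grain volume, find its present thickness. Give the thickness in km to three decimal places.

Porosity at 3.2 km: n = 0.41·exp(−0.26×3.2) = 0.1784
Solid-volume conservation: h(1−n) = h₀(1−n₀) ⇒ h = h₀·(1−n₀)/(1−n)
h = 0.137 × (1 − 0.41)/(1 − 0.1784) = 0.137 × 0.7181 = 0.0984 km

0.098 km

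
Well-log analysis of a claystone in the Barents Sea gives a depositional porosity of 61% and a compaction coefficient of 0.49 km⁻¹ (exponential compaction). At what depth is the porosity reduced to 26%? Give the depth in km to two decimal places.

Invert Athy's law: d = ln(phi₀/phi) / k
d = ln(0.61/0.26) / 0.49 = ln(2.346) / 0.49 = 0.8528 / 0.49 = 1.740 km

1.74 km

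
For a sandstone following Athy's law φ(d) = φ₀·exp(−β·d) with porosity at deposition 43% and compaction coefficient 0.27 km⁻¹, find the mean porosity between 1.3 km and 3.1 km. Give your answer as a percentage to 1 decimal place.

24.0%

⟨φ⟩ = (1/(d₂−d₁)) ∫ φ₀ e^(−βd) dd = φ₀·(e^(−β·d₁) − e^(−β·d₂)) / (β·(d₂−d₁))
e^(−0.27×1.3) = 0.7040; e^(−0.27×3.1) = 0.4330
⟨φ⟩ = 0.43 × (0.7040 − 0.4330) / (0.27 × 1.8) = 0.43 × 0.5576 = 0.2398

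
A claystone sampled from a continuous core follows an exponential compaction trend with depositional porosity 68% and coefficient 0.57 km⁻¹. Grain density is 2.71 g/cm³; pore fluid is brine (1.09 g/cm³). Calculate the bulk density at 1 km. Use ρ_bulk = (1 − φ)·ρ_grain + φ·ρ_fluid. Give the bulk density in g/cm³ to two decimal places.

Porosity at depth: n = 0.68·exp(−0.57×1) = 0.68×0.5655 = 0.3846
Bulk density: ρ_b = (1−n)ρ_g + n·ρ_f = 0.6154×2.71 + 0.3846×1.09
       = 1.668 + 0.419 = 2.087 g/cm³

2.09 g/cm³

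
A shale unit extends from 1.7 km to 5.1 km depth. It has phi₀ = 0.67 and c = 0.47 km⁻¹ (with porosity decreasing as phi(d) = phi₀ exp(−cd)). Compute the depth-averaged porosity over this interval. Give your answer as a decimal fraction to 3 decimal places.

⟨phi⟩ = (1/(d₂−d₁)) ∫ phi₀ e^(−cd) dd = phi₀·(e^(−c·d₁) − e^(−c·d₂)) / (c·(d₂−d₁))
e^(−0.47×1.7) = 0.4498; e^(−0.47×5.1) = 0.0910
⟨phi⟩ = 0.67 × (0.4498 − 0.0910) / (0.47 × 3.4) = 0.67 × 0.2245 = 0.1504

0.150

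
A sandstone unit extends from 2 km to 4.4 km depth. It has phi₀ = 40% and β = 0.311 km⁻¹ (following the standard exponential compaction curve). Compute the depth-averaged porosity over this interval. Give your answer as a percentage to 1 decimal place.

15.1%

⟨phi⟩ = (1/(d₂−d₁)) ∫ phi₀ e^(−βd) dd = phi₀·(e^(−β·d₁) − e^(−β·d₂)) / (β·(d₂−d₁))
e^(−0.311×2) = 0.5369; e^(−0.311×4.4) = 0.2545
⟨phi⟩ = 0.4 × (0.5369 − 0.2545) / (0.311 × 2.4) = 0.4 × 0.3783 = 0.1513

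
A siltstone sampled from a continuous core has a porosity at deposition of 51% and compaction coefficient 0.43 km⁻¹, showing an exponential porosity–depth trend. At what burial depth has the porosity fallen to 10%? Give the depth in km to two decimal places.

3.79 km

Invert Athy's law: z = ln(φ₀/φ) / k
z = ln(0.51/0.1) / 0.43 = ln(5.1) / 0.43 = 1.6292 / 0.43 = 3.789 km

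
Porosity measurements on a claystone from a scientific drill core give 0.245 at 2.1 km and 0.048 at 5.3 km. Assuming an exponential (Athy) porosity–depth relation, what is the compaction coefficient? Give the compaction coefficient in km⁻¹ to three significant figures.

0.509 km⁻¹

Athy: φ(Z) = φ₀ e^(−cZ) ⇒ φ₁/φ₂ = e^{c(Z₂−Z₁)} ⇒ c = ln(φ₁/φ₂)/(Z₂−Z₁)
c = ln(0.245/0.048) / (5.3 − 2.1) = ln(5.104) / 3.2 = 1.6301 / 3.2 = 0.5094 km⁻¹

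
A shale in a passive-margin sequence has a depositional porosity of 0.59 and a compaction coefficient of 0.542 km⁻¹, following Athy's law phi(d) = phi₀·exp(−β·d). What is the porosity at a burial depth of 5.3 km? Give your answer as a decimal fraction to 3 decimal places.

phi = phi₀·exp(−β·d) = 0.59 × exp(−0.542 × 5.3) = 0.59 × exp(−2.873)
  = 0.59 × 0.0566 = 0.0334

0.033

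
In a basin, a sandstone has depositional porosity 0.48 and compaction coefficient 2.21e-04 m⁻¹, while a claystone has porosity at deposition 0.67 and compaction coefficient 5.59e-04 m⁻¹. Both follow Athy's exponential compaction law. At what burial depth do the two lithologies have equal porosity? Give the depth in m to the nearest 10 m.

Working in km (1 km = 1000 m; k in km⁻¹ = k in m⁻¹ × 1000):
Set phi₀ₐ e^(−kₐz) = phi₀ᵦ e^(−kᵦz) ⇒ ln(phi₀ₐ/phi₀ᵦ) = (kₐ − kᵦ)·z
z = ln(0.48/0.67) / (0.221 − 0.559) = -0.3335 / -0.338 = 0.987 km

990 m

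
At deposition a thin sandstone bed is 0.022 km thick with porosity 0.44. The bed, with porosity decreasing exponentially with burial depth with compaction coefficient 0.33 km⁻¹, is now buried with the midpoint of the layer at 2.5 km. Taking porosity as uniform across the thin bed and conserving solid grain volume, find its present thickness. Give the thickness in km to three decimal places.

Porosity at 2.5 km: n = 0.44·exp(−0.33×2.5) = 0.1928
Solid-volume conservation: h(1−n) = h₀(1−n₀) ⇒ h = h₀·(1−n₀)/(1−n)
h = 0.022 × (1 − 0.44)/(1 − 0.1928) = 0.022 × 0.6938 = 0.0153 km

0.015 km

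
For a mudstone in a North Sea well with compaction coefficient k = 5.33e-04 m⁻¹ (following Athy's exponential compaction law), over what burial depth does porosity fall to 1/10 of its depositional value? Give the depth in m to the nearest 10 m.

Working in km (1 km = 1000 m; k in km⁻¹ = k in m⁻¹ × 1000):
n/n₀ = 1/10 ⇒ exp(−k·d) = 1/10 ⇒ d = ln(10) / k
d = 2.3026 / 0.533 = 4.320 km

4320 m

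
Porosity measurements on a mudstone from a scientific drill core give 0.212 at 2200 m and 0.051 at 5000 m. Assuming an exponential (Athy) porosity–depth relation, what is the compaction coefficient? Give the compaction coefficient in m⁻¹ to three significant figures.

Working in km (1 km = 1000 m; k in km⁻¹ = k in m⁻¹ × 1000):
Athy: n(d) = n₀ e^(−kd) ⇒ n₁/n₂ = e^{k(d₂−d₁)} ⇒ k = ln(n₁/n₂)/(d₂−d₁)
k = ln(0.212/0.051) / (5 − 2.2) = ln(4.157) / 2.8 = 1.4248 / 2.8 = 0.5088 km⁻¹

0.000509 m⁻¹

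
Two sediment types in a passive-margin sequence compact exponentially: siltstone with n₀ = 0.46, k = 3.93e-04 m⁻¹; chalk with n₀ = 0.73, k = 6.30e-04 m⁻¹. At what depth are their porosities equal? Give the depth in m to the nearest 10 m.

1950 m

Working in km (1 km = 1000 m; k in km⁻¹ = k in m⁻¹ × 1000):
Set n₀ₐ e^(−kₐd) = n₀ᵦ e^(−kᵦd) ⇒ ln(n₀ₐ/n₀ᵦ) = (kₐ − kᵦ)·d
d = ln(0.46/0.73) / (0.393 − 0.63) = -0.4618 / -0.237 = 1.949 km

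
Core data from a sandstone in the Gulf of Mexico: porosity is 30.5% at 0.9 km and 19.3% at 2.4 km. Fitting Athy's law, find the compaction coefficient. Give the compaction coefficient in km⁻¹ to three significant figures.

0.305 km⁻¹

Athy: φ(Z) = φ₀ e^(−cZ) ⇒ φ₁/φ₂ = e^{c(Z₂−Z₁)} ⇒ c = ln(φ₁/φ₂)/(Z₂−Z₁)
c = ln(0.305/0.193) / (2.4 − 0.9) = ln(1.58) / 1.5 = 0.4576 / 1.5 = 0.3051 km⁻¹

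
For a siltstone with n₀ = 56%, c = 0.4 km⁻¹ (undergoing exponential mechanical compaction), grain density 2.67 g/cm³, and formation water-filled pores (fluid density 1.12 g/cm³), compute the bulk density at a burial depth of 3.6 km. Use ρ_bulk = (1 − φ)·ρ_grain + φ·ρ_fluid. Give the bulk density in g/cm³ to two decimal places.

2.46 g/cm³

Porosity at depth: n = 0.56·exp(−0.4×3.6) = 0.56×0.2369 = 0.1327
Bulk density: ρ_b = (1−n)ρ_g + n·ρ_f = 0.8673×2.67 + 0.1327×1.12
       = 2.316 + 0.149 = 2.464 g/cm³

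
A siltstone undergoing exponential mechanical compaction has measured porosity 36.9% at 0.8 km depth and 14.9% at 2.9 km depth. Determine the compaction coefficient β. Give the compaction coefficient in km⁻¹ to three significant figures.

0.432 km⁻¹

Athy: φ(d) = φ₀ e^(−βd) ⇒ φ₁/φ₂ = e^{β(d₂−d₁)} ⇒ β = ln(φ₁/φ₂)/(d₂−d₁)
β = ln(0.369/0.149) / (2.9 − 0.8) = ln(2.477) / 2.1 = 0.9069 / 2.1 = 0.4318 km⁻¹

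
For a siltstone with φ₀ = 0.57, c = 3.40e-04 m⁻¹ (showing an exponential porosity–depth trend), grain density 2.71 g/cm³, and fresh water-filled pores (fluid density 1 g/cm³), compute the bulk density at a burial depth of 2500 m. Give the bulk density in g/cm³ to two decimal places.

2.29 g/cm³

Working in km (1 km = 1000 m; c in km⁻¹ = c in m⁻¹ × 1000):
Porosity at depth: φ = 0.57·exp(−0.34×2.5) = 0.57×0.4274 = 0.2436
Bulk density: ρ_b = (1−φ)ρ_g + φ·ρ_f = 0.7564×2.71 + 0.2436×1
       = 2.050 + 0.244 = 2.293 g/cm³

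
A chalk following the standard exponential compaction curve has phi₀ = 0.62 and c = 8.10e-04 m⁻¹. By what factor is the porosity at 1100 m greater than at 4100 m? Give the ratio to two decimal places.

11.36

Working in km (1 km = 1000 m; c in km⁻¹ = c in m⁻¹ × 1000):
phi(d₁)/phi(d₂) = e^(−c·d₁)/e^(−c·d₂) = e^{c(d₂−d₁)}
= exp(0.81 × 3) = exp(2.43) = 11.3589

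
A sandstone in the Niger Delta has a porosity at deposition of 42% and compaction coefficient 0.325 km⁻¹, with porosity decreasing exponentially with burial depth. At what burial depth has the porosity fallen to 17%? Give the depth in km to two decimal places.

Invert Athy's law: d = ln(n₀/n) / k
d = ln(0.42/0.17) / 0.325 = ln(2.471) / 0.325 = 0.9045 / 0.325 = 2.783 km

2.78 km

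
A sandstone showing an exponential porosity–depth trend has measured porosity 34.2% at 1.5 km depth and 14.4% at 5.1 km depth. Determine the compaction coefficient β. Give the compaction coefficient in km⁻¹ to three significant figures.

Athy: n(Z) = n₀ e^(−βZ) ⇒ n₁/n₂ = e^{β(Z₂−Z₁)} ⇒ β = ln(n₁/n₂)/(Z₂−Z₁)
β = ln(0.342/0.144) / (5.1 − 1.5) = ln(2.375) / 3.6 = 0.8650 / 3.6 = 0.2403 km⁻¹

0.240 km⁻¹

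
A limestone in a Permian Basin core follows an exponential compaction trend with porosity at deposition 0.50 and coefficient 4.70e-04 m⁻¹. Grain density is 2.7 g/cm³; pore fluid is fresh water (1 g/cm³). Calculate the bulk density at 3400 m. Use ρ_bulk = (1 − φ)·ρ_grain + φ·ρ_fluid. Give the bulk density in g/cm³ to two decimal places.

Working in km (1 km = 1000 m; k in km⁻¹ = k in m⁻¹ × 1000):
Porosity at depth: n = 0.5·exp(−0.47×3.4) = 0.5×0.2023 = 0.1012
Bulk density: ρ_b = (1−n)ρ_g + n·ρ_f = 0.8988×2.7 + 0.1012×1
       = 2.427 + 0.101 = 2.528 g/cm³

2.53 g/cm³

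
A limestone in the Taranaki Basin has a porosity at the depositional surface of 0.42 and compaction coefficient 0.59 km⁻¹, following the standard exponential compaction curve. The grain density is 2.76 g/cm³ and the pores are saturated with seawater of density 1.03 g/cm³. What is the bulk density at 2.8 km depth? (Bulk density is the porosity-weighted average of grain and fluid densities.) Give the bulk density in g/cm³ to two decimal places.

2.62 g/cm³

Porosity at depth: phi = 0.42·exp(−0.59×2.8) = 0.42×0.1917 = 0.0805
Bulk density: ρ_b = (1−phi)ρ_g + phi·ρ_f = 0.9195×2.76 + 0.0805×1.03
       = 2.538 + 0.083 = 2.621 g/cm³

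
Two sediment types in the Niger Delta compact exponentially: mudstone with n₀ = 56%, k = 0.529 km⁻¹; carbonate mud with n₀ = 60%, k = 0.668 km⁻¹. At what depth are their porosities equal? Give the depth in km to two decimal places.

0.50 km

Set n₀ₐ e^(−kₐz) = n₀ᵦ e^(−kᵦz) ⇒ ln(n₀ₐ/n₀ᵦ) = (kₐ − kᵦ)·z
z = ln(0.56/0.6) / (0.529 − 0.668) = -0.0690 / -0.139 = 0.496 km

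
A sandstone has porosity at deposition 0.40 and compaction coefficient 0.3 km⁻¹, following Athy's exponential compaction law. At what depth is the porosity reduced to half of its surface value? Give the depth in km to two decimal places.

phi/phi₀ = 1/2 ⇒ exp(−β·Z) = 1/2 ⇒ Z = ln(2) / β
Z = 0.6931 / 0.3 = 2.310 km

2.31 km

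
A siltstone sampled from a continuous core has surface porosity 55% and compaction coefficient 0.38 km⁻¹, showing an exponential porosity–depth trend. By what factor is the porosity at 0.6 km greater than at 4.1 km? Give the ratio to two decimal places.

3.78

n(z₁)/n(z₂) = e^(−β·z₁)/e^(−β·z₂) = e^{β(z₂−z₁)}
= exp(0.38 × 3.5) = exp(1.33) = 3.7810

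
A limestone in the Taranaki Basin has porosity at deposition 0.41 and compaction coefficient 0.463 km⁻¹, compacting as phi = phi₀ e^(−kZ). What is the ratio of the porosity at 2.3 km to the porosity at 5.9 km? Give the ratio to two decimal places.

phi(Z₁)/phi(Z₂) = e^(−k·Z₁)/e^(−k·Z₂) = e^{k(Z₂−Z₁)}
= exp(0.463 × 3.6) = exp(1.667) = 5.2952

5.30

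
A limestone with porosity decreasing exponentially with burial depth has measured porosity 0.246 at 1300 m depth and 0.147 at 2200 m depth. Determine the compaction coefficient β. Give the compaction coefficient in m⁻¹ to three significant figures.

0.000572 m⁻¹

Working in km (1 km = 1000 m; β in km⁻¹ = β in m⁻¹ × 1000):
Athy: φ(z) = φ₀ e^(−βz) ⇒ φ₁/φ₂ = e^{β(z₂−z₁)} ⇒ β = ln(φ₁/φ₂)/(z₂−z₁)
β = ln(0.246/0.147) / (2.2 − 1.3) = ln(1.673) / 0.9 = 0.5149 / 0.9 = 0.5721 km⁻¹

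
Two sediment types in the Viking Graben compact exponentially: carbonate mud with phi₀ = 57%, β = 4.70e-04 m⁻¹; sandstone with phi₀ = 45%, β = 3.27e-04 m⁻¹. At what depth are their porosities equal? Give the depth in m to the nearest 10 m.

Working in km (1 km = 1000 m; β in km⁻¹ = β in m⁻¹ × 1000):
Set phi₀ₐ e^(−βₐz) = phi₀ᵦ e^(−βᵦz) ⇒ ln(phi₀ₐ/phi₀ᵦ) = (βₐ − βᵦ)·z
z = ln(0.57/0.45) / (0.47 − 0.327) = 0.2364 / 0.143 = 1.653 km

1650 m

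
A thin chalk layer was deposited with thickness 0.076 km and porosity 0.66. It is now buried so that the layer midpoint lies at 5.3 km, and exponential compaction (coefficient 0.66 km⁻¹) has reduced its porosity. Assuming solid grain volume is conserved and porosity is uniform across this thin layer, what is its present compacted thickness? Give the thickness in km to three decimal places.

0.026 km

Porosity at 5.3 km: n = 0.66·exp(−0.66×5.3) = 0.0200
Solid-volume conservation: h(1−n) = h₀(1−n₀) ⇒ h = h₀·(1−n₀)/(1−n)
h = 0.076 × (1 − 0.66)/(1 − 0.0200) = 0.076 × 0.3469 = 0.0264 km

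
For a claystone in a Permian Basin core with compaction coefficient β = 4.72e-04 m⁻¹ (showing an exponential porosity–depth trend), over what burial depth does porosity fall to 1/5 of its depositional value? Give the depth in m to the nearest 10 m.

3410 m

Working in km (1 km = 1000 m; β in km⁻¹ = β in m⁻¹ × 1000):
n/n₀ = 1/5 ⇒ exp(−β·z) = 1/5 ⇒ z = ln(5) / β
z = 1.6094 / 0.472 = 3.410 km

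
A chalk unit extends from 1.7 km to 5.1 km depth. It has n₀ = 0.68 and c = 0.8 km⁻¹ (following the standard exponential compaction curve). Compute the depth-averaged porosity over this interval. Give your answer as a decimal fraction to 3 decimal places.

⟨n⟩ = (1/(Z₂−Z₁)) ∫ n₀ e^(−cZ) dZ = n₀·(e^(−c·Z₁) − e^(−c·Z₂)) / (c·(Z₂−Z₁))
e^(−0.8×1.7) = 0.2567; e^(−0.8×5.1) = 0.0169
⟨n⟩ = 0.68 × (0.2567 − 0.0169) / (0.8 × 3.4) = 0.68 × 0.0881 = 0.0599

0.060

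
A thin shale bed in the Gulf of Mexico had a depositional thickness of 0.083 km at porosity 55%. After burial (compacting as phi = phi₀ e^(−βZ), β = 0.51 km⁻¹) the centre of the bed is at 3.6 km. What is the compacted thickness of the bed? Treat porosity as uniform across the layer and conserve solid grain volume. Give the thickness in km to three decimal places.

0.041 km

Porosity at 3.6 km: phi = 0.55·exp(−0.51×3.6) = 0.0877
Solid-volume conservation: h(1−phi) = h₀(1−phi₀) ⇒ h = h₀·(1−phi₀)/(1−phi)
h = 0.083 × (1 − 0.55)/(1 − 0.0877) = 0.083 × 0.4933 = 0.0409 km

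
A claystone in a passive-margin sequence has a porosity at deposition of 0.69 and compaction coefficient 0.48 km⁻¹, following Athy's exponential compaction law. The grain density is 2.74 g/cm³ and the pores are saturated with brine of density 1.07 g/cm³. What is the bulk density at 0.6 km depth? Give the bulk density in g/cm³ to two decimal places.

1.88 g/cm³

Porosity at depth: φ = 0.69·exp(−0.48×0.6) = 0.69×0.7498 = 0.5173
Bulk density: ρ_b = (1−φ)ρ_g + φ·ρ_f = 0.4827×2.74 + 0.5173×1.07
       = 1.323 + 0.554 = 1.876 g/cm³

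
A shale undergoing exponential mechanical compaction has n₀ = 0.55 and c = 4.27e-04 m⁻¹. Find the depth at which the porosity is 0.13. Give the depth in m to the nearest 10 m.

Working in km (1 km = 1000 m; c in km⁻¹ = c in m⁻¹ × 1000):
Invert Athy's law: d = ln(n₀/n) / c
d = ln(0.55/0.13) / 0.427 = ln(4.231) / 0.427 = 1.4424 / 0.427 = 3.378 km

3380 m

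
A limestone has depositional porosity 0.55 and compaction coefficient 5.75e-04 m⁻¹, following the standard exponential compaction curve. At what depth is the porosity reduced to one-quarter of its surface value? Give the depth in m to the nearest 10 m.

2410 m

Working in km (1 km = 1000 m; c in km⁻¹ = c in m⁻¹ × 1000):
phi/phi₀ = 1/4 ⇒ exp(−c·d) = 1/4 ⇒ d = ln(4) / c
d = 1.3863 / 0.575 = 2.411 km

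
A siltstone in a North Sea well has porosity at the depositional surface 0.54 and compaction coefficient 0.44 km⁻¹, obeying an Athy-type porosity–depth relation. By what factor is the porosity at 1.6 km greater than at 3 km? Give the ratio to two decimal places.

phi(d₁)/phi(d₂) = e^(−β·d₁)/e^(−β·d₂) = e^{β(d₂−d₁)}
= exp(0.44 × 1.4) = exp(0.616) = 1.8515

1.85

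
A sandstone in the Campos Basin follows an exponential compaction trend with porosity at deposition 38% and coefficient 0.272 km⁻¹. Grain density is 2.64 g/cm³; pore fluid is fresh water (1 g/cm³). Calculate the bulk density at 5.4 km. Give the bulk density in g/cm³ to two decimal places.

Porosity at depth: n = 0.38·exp(−0.272×5.4) = 0.38×0.2302 = 0.0875
Bulk density: ρ_b = (1−n)ρ_g + n·ρ_f = 0.9125×2.64 + 0.0875×1
       = 2.409 + 0.087 = 2.497 g/cm³

2.50 g/cm³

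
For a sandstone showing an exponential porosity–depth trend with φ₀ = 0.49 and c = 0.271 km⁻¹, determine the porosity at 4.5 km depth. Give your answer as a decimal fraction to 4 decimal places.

φ = φ₀·exp(−c·Z) = 0.49 × exp(−0.271 × 4.5) = 0.49 × exp(−1.22)
  = 0.49 × 0.2954 = 0.1447

0.1447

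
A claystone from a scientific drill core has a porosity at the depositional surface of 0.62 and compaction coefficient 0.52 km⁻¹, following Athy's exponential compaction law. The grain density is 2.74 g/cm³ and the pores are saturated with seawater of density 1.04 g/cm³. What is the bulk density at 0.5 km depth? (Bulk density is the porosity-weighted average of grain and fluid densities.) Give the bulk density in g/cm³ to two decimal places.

1.93 g/cm³

Porosity at depth: n = 0.62·exp(−0.52×0.5) = 0.62×0.7711 = 0.4781
Bulk density: ρ_b = (1−n)ρ_g + n·ρ_f = 0.5219×2.74 + 0.4781×1.04
       = 1.430 + 0.497 = 1.927 g/cm³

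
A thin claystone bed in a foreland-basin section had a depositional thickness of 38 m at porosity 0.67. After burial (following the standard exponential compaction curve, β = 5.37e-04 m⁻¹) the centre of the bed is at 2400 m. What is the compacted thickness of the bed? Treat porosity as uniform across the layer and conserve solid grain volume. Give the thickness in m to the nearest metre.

Working in km (1 km = 1000 m; β in km⁻¹ = β in m⁻¹ × 1000):
Porosity at 2.4 km: n = 0.67·exp(−0.537×2.4) = 0.1847
Solid-volume conservation: h(1−n) = h₀(1−n₀) ⇒ h = h₀·(1−n₀)/(1−n)
h = 0.038 × (1 − 0.67)/(1 − 0.1847) = 0.038 × 0.4047 = 0.0154 km

15 m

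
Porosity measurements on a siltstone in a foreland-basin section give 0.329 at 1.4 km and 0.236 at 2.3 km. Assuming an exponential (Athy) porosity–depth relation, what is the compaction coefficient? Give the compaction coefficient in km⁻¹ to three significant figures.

0.369 km⁻¹

Athy: n(d) = n₀ e^(−cd) ⇒ n₁/n₂ = e^{c(d₂−d₁)} ⇒ c = ln(n₁/n₂)/(d₂−d₁)
c = ln(0.329/0.236) / (2.3 − 1.4) = ln(1.394) / 0.9 = 0.3322 / 0.9 = 0.3691 km⁻¹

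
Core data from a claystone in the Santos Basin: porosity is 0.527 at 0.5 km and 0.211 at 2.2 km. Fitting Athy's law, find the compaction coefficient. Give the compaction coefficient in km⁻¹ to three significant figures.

Athy: phi(z) = phi₀ e^(−βz) ⇒ phi₁/phi₂ = e^{β(z₂−z₁)} ⇒ β = ln(phi₁/phi₂)/(z₂−z₁)
β = ln(0.527/0.211) / (2.2 − 0.5) = ln(2.498) / 1.7 = 0.9153 / 1.7 = 0.5384 km⁻¹

0.538 km⁻¹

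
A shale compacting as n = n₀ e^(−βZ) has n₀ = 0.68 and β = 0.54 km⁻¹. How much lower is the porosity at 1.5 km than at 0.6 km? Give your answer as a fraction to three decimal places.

n(0.6) = 0.68·e^(−0.54×0.6) = 0.4918
n(1.5) = 0.68·e^(−0.54×1.5) = 0.3025
Δn = 0.4918 − 0.3025 = 0.1893

0.189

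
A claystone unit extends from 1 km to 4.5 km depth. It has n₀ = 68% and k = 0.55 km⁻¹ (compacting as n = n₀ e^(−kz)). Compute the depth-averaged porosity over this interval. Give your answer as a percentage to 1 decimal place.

⟨n⟩ = (1/(z₂−z₁)) ∫ n₀ e^(−kz) dz = n₀·(e^(−k·z₁) − e^(−k·z₂)) / (k·(z₂−z₁))
e^(−0.55×1) = 0.5769; e^(−0.55×4.5) = 0.0842
⟨n⟩ = 0.68 × (0.5769 − 0.0842) / (0.55 × 3.5) = 0.68 × 0.2560 = 0.1741

17.4%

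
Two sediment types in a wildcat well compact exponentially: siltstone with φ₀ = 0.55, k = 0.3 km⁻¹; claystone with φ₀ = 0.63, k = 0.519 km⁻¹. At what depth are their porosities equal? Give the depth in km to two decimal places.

Set φ₀ₐ e^(−kₐz) = φ₀ᵦ e^(−kᵦz) ⇒ ln(φ₀ₐ/φ₀ᵦ) = (kₐ − kᵦ)·z
z = ln(0.55/0.63) / (0.3 − 0.519) = -0.1358 / -0.219 = 0.620 km

0.62 km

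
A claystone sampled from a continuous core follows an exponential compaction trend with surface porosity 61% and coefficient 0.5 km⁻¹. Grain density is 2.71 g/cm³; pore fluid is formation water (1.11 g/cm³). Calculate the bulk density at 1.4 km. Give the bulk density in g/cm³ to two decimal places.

2.23 g/cm³

Porosity at depth: phi = 0.61·exp(−0.5×1.4) = 0.61×0.4966 = 0.3029
Bulk density: ρ_b = (1−phi)ρ_g + phi·ρ_f = 0.6971×2.71 + 0.3029×1.11
       = 1.889 + 0.336 = 2.225 g/cm³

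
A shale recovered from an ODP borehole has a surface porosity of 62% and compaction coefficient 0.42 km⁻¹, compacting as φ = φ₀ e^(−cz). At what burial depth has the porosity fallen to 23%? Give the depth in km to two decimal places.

Invert Athy's law: z = ln(φ₀/φ) / c
z = ln(0.62/0.23) / 0.42 = ln(2.696) / 0.42 = 0.9916 / 0.42 = 2.361 km

2.36 km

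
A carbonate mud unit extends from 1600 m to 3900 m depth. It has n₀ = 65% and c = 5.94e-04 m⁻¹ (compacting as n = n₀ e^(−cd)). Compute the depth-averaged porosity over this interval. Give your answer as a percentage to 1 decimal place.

Working in km (1 km = 1000 m; c in km⁻¹ = c in m⁻¹ × 1000):
⟨n⟩ = (1/(d₂−d₁)) ∫ n₀ e^(−cd) dd = n₀·(e^(−c·d₁) − e^(−c·d₂)) / (c·(d₂−d₁))
e^(−0.594×1.6) = 0.3866; e^(−0.594×3.9) = 0.0986
⟨n⟩ = 0.65 × (0.3866 − 0.0986) / (0.594 × 2.3) = 0.65 × 0.2108 = 0.1370

13.7%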